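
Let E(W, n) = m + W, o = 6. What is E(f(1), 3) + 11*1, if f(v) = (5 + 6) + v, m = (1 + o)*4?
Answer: 51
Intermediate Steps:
m = 28 (m = (1 + 6)*4 = 7*4 = 28)
f(v) = 11 + v
E(W, n) = 28 + W
E(f(1), 3) + 11*1 = (28 + (11 + 1)) + 11*1 = (28 + 12) + 11 = 40 + 11 = 51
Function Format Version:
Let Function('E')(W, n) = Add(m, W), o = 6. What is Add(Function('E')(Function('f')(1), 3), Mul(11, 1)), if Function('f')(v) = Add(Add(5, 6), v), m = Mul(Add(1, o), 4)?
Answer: 51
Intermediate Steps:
m = 28 (m = Mul(Add(1, 6), 4) = Mul(7, 4) = 28)
Function('f')(v) = Add(11, v)
Function('E')(W, n) = Add(28, W)
Add(Function('E')(Function('f')(1), 3), Mul(11, 1)) = Add(Add(28, Add(11, 1)), Mul(11, 1)) = Add(Add(28, 12), 11) = Add(40, 11) = 51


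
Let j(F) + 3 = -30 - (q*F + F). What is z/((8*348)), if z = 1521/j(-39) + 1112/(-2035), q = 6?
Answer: 188557/90647040 ≈ 0.0020801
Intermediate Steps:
j(F) = -33 - 7*F (j(F) = -3 + (-30 - (6*F + F)) = -3 + (-30 - 7*F) = -33 - 7*F)
z = 188557/32560 (z = 1521/(-33 - 7*(-39)) + 1112/(-2035) = 1521/(-33 + 273) + 1112*(-1/2035) = 1521/240 - 1112/2035 = 1521*(1/240) - 1112/2035 = 507/80 - 1112/2035 = 188557/32560 ≈ 5.7911)
z/((8*348)) = 188557/(32560*((8*348))) = (188557/32560)/2784 = (188557/32560)*(1/2784) = 188557/90647040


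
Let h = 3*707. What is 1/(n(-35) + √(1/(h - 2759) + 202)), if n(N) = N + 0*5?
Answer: -4466/130535 - √3288890/130535 ≈ -0.048106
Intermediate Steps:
h = 2121
n(N) = N (n(N) = N + 0 = N)
1/(n(-35) + √(1/(h - 2759) + 202)) = 1/(-35 + √(1/(2121 - 2759) + 202)) = 1/(-35 + √(1/(-638) + 202)) = 1/(-35 + √(-1/638 + 202)) = 1/(-35 + √(128875/638)) = 1/(-35 + 5*√3288890/638)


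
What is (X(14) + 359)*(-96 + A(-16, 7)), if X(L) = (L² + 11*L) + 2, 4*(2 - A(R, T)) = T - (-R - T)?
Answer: -132957/2 ≈ -66479.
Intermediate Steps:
A(R, T) = 2 - T/2 - R/4 (A(R, T) = 2 - (T - (-R - T))/4 = 2 - (T + (R + T))/4 = 2 - (R + 2*T)/4 = 2 + (-T/2 - R/4) = 2 - T/2 - R/4)
X(L) = 2 + L² + 11*L
(X(14) + 359)*(-96 + A(-16, 7)) = ((2 + 14² + 11*14) + 359)*(-96 + (2 - ½*7 - ¼*(-16))) = ((2 + 196 + 154) + 359)*(-96 + (2 - 7/2 + 4)) = (352 + 359)*(-96 + 5/2) = 711*(-187/2) = -132957/2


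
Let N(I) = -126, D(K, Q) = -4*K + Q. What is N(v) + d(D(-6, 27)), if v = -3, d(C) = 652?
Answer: 526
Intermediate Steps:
D(K, Q) = Q - 4*K
N(v) + d(D(-6, 27)) = -126 + 652 = 526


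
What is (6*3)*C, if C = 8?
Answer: 144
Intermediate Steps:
(6*3)*C = (6*3)*8 = 18*8 = 144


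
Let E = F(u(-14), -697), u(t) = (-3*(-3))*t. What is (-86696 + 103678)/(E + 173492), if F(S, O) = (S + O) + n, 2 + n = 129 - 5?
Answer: 16982/172791 ≈ 0.098281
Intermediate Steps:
u(t) = 9*t
n = 122 (n = -2 + (129 - 5) = -2 + 124 = 122)
F(S, O) = 122 + O + S (F(S, O) = (S + O) + 122 = (O + S) + 122 = 122 + O + S)
E = -701 (E = 122 - 697 + 9*(-14) = 122 - 697 - 126 = -701)
(-86696 + 103678)/(E + 173492) = (-86696 + 103678)/(-701 + 173492) = 16982/172791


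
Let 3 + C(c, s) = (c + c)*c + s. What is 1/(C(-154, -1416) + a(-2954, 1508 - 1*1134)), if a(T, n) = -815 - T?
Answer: 1/48152 ≈ 2.0768e-5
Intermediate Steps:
C(c, s) = -3 + s + 2*c² (C(c, s) = -3 + ((c + c)*c + s) = -3 + ((2*c)*c + s) = -3 + (2*c² + s) = -3 + (s + 2*c²) = -3 + s + 2*c²)
1/(C(-154, -1416) + a(-2954, 1508 - 1*1134)) = 1/((-3 - 1416 + 2*(-154)²) + (-815 - 1*(-2954))) = 1/((-3 - 1416 + 2*23716) + (-815 + 2954)) = 1/((-3 - 1416 + 47432) + 2139) = 1/(46013 + 2139) = 1/48152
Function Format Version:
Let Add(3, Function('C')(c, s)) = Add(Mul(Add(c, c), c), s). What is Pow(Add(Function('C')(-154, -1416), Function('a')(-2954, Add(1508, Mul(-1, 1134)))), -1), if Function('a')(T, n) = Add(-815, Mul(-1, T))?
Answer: Rational(1, 48152) ≈ 2.0768e-5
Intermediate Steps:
Function('C')(c, s) = Add(-3, s, Mul(2, Pow(c, 2))) (Function('C')(c, s) = Add(-3, Add(Mul(Add(c, c), c), s)) = Add(-3, Add(Mul(Mul(2, c), c), s)) = Add(-3, Add(Mul(2, Pow(c, 2)), s)) = Add(-3, Add(s, Mul(2, Pow(c, 2)))) = Add(-3, s, Mul(2, Pow(c, 2))))
Pow(Add(Function('C')(-154, -1416), Function('a')(-2954, Add(1508, Mul(-1, 1134)))), -1) = Pow(Add(Add(-3, -1416, Mul(2, Pow(-154, 2))), Add(-815, Mul(-1, -2954))), -1) = Pow(Add(Add(-3, -1416, Mul(2, 23716)), Add(-815, 2954)), -1) = Pow(Add(Add(-3, -1416, 47432), 2139), -1) = Pow(Add(46013, 2139), -1) = Pow(48152, -1) = Rational(1, 48152)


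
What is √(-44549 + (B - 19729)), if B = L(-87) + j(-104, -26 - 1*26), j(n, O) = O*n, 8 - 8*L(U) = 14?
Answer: I*√235483/2 ≈ 242.63*I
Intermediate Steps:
L(U) = -¾ (L(U) = 1 - ⅛*14 = 1 - 7/4 = -¾)
B = 21629/4 (B = -¾ + (-26 - 1*26)*(-104) = -¾ + (-26 - 26)*(-104) = -¾ - 52*(-104) = -¾ + 5408 = 21629/4 ≈ 5407.3)
√(-44549 + (B - 19729)) = √(-44549 + (21629/4 - 19729)) = √(-44549 - 57287/4) = √(-235483/4) = I*√235483/2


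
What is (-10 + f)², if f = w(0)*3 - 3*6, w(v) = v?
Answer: 784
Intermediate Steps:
f = -18 (f = 0*3 - 3*6 = 0 - 18 = -18)
(-10 + f)² = (-10 - 18)² = (-28)² = 784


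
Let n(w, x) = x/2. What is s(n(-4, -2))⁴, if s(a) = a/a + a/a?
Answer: 16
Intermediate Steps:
n(w, x) = x/2 (n(w, x) = x*(½) = x/2)
s(a) = 2 (s(a) = 1 + 1 = 2)
s(n(-4, -2))⁴ = 2⁴ = 16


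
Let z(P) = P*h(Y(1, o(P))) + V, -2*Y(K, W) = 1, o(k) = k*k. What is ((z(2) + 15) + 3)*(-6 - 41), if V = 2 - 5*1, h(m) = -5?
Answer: -235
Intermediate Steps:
o(k) = k**2
Y(K, W) = -1/2 (Y(K, W) = -1/2*1 = -1/2)
V = -3 (V = 2 - 5 = -3)
z(P) = -3 - 5*P (z(P) = P*(-5) - 3 = -5*P - 3 = -3 - 5*P)
((z(2) + 15) + 3)*(-6 - 41) = (((-3 - 5*2) + 15) + 3)*(-6 - 41) = (((-3 - 10) + 15) + 3)*(-47) = ((-13 + 15) + 3)*(-47) = (2 + 3)*(-47) = 5*(-47) = -235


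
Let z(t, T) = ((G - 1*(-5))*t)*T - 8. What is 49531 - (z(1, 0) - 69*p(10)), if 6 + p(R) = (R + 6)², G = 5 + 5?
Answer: 66789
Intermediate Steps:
G = 10
p(R) = -6 + (6 + R)² (p(R) = -6 + (R + 6)² = -6 + (6 + R)²)
z(t, T) = -8 + 15*T*t (z(t, T) = ((10 - 1*(-5))*t)*T - 8 = ((10 + 5)*t)*T - 8 = (15*t)*T - 8 = 15*T*t - 8 = -8 + 15*T*t)
49531 - (z(1, 0) - 69*p(10)) = 49531 - ((-8 + 15*0*1) - 69*(-6 + (6 + 10)²)) = 49531 - ((-8 + 0) - 69*(-6 + 16²)) = 49531 - (-8 - 69*(-6 + 256)) = 49531 - (-8 - 69*250) = 49531 - (-8 - 17250) = 49531 - 1*(-17258) = 49531 + 17258 = 66789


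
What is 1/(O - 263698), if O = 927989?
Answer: 1/664291 ≈ 1.5054e-6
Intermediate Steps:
1/(O - 263698) = 1/(927989 - 263698) = 1/664291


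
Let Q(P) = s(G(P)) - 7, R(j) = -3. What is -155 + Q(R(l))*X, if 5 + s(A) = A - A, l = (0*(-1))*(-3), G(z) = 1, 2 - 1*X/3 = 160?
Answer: 5533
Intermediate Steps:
X = -474 (X = 6 - 3*160 = 6 - 480 = -474)
l = 0 (l = 0*(-3) = 0)
s(A) = -5 (s(A) = -5 + (A - A) = -5 + 0 = -5)
Q(P) = -12 (Q(P) = -5 - 7 = -12)
-155 + Q(R(l))*X = -155 - 12*(-474) = -155 + 5688 = 5533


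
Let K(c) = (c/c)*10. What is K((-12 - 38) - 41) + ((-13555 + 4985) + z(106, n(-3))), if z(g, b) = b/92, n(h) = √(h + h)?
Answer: -8560 + I*√6/92 ≈ -8560.0 + 0.026625*I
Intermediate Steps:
n(h) = √2*√h (n(h) = √(2*h) = √2*√h)
z(g, b) = b/92 (z(g, b) = b*(1/92) = b/92)
K(c) = 10 (K(c) = 1*10 = 10)
K((-12 - 38) - 41) + ((-13555 + 4985) + z(106, n(-3))) = 10 + ((-13555 + 4985) + (√2*√(-3))/92) = 10 + (-8570 + (√2*(I*√3))/92) = 10 + (-8570 + (I*√6)/92) = 10 + (-8570 + I*√6/92) = -8560 + I*√6/92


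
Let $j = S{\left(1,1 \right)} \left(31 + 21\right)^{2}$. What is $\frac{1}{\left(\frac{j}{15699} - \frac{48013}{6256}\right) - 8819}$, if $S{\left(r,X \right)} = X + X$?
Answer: $- \frac{98212944}{866859876775} \approx -0.0001133$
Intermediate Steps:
$S{\left(r,X \right)} = 2 X$
$j = 5408$ ($j = 2 \cdot 1 \left(31 + 21\right)^{2} = 2 \cdot 52^{2} = 2 \cdot 2704 = 5408$)
$\frac{1}{\left(\frac{j}{15699} - \frac{48013}{6256}\right) - 8819} = \frac{1}{\left(\frac{5408}{15699} - \frac{48013}{6256}\right) - 8819} = \frac{1}{- \frac{719923639}{98212944} - 8819} = \frac{1}{- \frac{866859876775}{98212944}} = - \frac{98212944}{866859876775}$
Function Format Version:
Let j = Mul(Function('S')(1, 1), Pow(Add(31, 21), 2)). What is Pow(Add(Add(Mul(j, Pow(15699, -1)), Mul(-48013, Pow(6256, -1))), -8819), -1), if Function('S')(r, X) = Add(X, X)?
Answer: Rational(-98212944, 866859876775) ≈ -0.00011330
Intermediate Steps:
Function('S')(r, X) = Mul(2, X)
j = 5408 (j = Mul(Mul(2, 1), Pow(Add(31, 21), 2)) = Mul(2, Pow(52, 2)) = Mul(2, 2704) = 5408)
Pow(Add(Add(Mul(j, Pow(15699, -1)), Mul(-48013, Pow(6256, -1))), -8819), -1) = Pow(Add(Add(Mul(5408, Pow(15699, -1)), Mul(-48013, Pow(6256, -1))), -8819), -1) = Pow(Add(Add(Mul(5408, Rational(1, 15699)), Mul(-48013, Rational(1, 6256))), -8819), -1) = Pow(Add(Add(Rational(5408, 15699), Rational(-48013, 6256)), -8819), -1) = Pow(Add(Rational(-719923639, 98212944), -8819), -1) = Pow(Rational(-866859876775, 98212944), -1) = Rational(-98212944, 866859876775)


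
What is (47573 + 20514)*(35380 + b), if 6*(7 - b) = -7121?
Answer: 14941215541/6 ≈ 2.4902e+9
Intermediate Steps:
b = 7163/6 (b = 7 - ⅙*(-7121) = 7 + 7121/6 = 7163/6 ≈ 1193.8)
(47573 + 20514)*(35380 + b) = (47573 + 20514)*(35380 + 7163/6) = 68087*(219443/6) = 14941215541/6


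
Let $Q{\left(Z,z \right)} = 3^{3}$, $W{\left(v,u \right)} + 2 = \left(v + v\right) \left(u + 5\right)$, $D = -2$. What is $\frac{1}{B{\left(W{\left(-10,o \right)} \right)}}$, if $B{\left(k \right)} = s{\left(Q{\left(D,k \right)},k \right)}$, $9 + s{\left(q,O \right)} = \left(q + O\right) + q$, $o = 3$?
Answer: $- \frac{1}{117} \approx -0.008547$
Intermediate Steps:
$W{\left(v,u \right)} = -2 + 2 v \left(5 + u\right)$ ($W{\left(v,u \right)} = -2 + \left(v + v\right) \left(u + 5\right) = -2 + 2 v \left(5 + u\right)$)
$Q{\left(Z,z \right)} = 27$
$s{\left(q,O \right)} = -9 + O + 2 q$ ($s{\left(q,O \right)} = -9 + \left(\left(q + O\right) + q\right) = -9 + \left(\left(O + q\right) + q\right) = -9 + \left(O + 2 q\right) = -9 + O + 2 q$)
$B{\left(k \right)} = 45 + k$ ($B{\left(k \right)} = -9 + k + 2 \cdot 27 = -9 + k + 54 = 45 + k$)
$\frac{1}{B{\left(W{\left(-10,o \right)} \right)}} = \frac{1}{45 + \left(-2 + 10 \left(-10\right) + 2 \cdot 3 \left(-10\right)\right)} = \frac{1}{45 - 162} = \frac{1}{-117} = - \frac{1}{117}$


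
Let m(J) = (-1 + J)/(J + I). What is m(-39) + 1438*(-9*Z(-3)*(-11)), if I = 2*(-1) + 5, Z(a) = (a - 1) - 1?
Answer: -6406280/9 ≈ -7.1181e+5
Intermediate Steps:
Z(a) = -2 + a (Z(a) = (-1 + a) - 1 = -2 + a)
I = 3 (I = -2 + 5 = 3)
m(J) = (-1 + J)/(3 + J) (m(J) = (-1 + J)/(J + 3) = (-1 + J)/(3 + J))
m(-39) + 1438*(-9*Z(-3)*(-11)) = (-1 - 39)/(3 - 39) + 1438*(-9*(-2 - 3)*(-11)) = -40/(-36) + 1438*(-9*(-5)*(-11)) = -1/36*(-40) + 1438*(45*(-11)) = 10/9 + 1438*(-495) = 10/9 - 711810 = -6406280/9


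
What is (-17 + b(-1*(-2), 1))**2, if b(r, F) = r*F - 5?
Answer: 400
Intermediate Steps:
b(r, F) = -5 + F*r (b(r, F) = F*r - 5 = -5 + F*r)
(-17 + b(-1*(-2), 1))**2 = (-17 + (-5 + 1*(-1*(-2))))**2 = (-17 + (-5 + 1*2))**2 = (-17 + (-5 + 2))**2 = (-17 - 3)**2 = (-20)**2 = 400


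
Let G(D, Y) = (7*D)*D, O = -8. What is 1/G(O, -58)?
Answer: 1/448 ≈ 0.0022321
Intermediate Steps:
G(D, Y) = 7*D²
1/G(O, -58) = 1/(7*(-8)²) = 1/(7*64) = 1/448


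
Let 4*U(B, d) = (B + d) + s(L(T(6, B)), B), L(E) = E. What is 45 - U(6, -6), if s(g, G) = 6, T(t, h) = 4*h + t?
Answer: 87/2 ≈ 43.500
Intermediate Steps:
T(t, h) = t + 4*h
U(B, d) = 3/2 + B/4 + d/4 (U(B, d) = ((B + d) + 6)/4 = (6 + B + d)/4 = 3/2 + B/4 + d/4)
45 - U(6, -6) = 45 - (3/2 + (¼)*6 + (¼)*(-6)) = 45 - (3/2 + 3/2 - 3/2) = 45 - 1*3/2 = 45 - 3/2 = 87/2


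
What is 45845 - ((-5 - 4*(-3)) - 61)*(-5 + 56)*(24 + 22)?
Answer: 172529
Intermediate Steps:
45845 - ((-5 - 4*(-3)) - 61)*(-5 + 56)*(24 + 22) = 45845 - ((-5 + 12) - 61)*51*46 = 45845 - (7 - 61)*2346 = 45845 - (-54)*2346 = 45845 - 1*(-126684) = 45845 + 126684 = 172529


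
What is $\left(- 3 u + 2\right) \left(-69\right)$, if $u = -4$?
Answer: $-966$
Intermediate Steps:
$\left(- 3 u + 2\right) \left(-69\right) = \left(\left(-3\right) \left(-4\right) + 2\right) \left(-69\right) = \left(12 + 2\right) \left(-69\right) = 14 \left(-69\right) = -966$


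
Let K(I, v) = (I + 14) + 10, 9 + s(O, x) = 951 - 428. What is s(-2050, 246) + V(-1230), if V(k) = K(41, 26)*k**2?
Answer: 98339014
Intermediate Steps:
s(O, x) = 514 (s(O, x) = -9 + (951 - 428) = -9 + 523 = 514)
K(I, v) = 24 + I (K(I, v) = (14 + I) + 10 = 24 + I)
V(k) = 65*k**2 (V(k) = (24 + 41)*k**2 = 65*k**2)
s(-2050, 246) + V(-1230) = 514 + 65*(-1230)**2 = 514 + 65*1512900 = 514 + 98338500 = 98339014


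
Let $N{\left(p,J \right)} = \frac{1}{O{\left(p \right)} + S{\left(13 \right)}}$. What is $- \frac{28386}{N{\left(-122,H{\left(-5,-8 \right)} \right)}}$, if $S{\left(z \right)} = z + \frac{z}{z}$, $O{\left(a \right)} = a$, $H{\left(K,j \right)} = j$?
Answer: $3065688$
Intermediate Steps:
$S{\left(z \right)} = 1 + z$ ($S{\left(z \right)} = z + 1 = 1 + z$)
$N{\left(p,J \right)} = \frac{1}{14 + p}$ ($N{\left(p,J \right)} = \frac{1}{p + \left(1 + 13\right)} = \frac{1}{p + 14} = \frac{1}{14 + p}$)
$- \frac{28386}{N{\left(-122,H{\left(-5,-8 \right)} \right)}} = - \frac{28386}{\frac{1}{14 - 122}} = - \frac{28386}{\frac{1}{-108}} = - \frac{28386}{- \frac{1}{108}} = \left(-28386\right) \left(-108\right) = 3065688$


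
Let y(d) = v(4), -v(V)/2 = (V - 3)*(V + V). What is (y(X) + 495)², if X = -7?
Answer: 229441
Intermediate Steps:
v(V) = -4*V*(-3 + V) (v(V) = -2*(V - 3)*(V + V) = -2*(-3 + V)*2*V = -4*V*(-3 + V))
y(d) = -16 (y(d) = 4*4*(3 - 1*4) = 4*4*(3 - 4) = 4*4*(-1) = -16)
(y(X) + 495)² = (-16 + 495)² = 479² = 229441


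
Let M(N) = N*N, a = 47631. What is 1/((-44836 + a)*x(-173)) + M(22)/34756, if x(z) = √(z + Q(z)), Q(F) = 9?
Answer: 121/8689 - I*√41/229190 ≈ 0.013926 - 2.7938e-5*I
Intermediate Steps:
M(N) = N²
x(z) = √(9 + z) (x(z) = √(z + 9) = √(9 + z))
1/((-44836 + a)*x(-173)) + M(22)/34756 = 1/((-44836 + 47631)*(√(9 - 173))) + 22²/34756 = 1/(2795*(√(-164))) + 484*(1/34756) = 1/(2795*((2*I*√41))) + 121/8689 = (-I*√41/82)/2795 + 121/8689 = -I*√41/229190 + 121/8689 = 121/8689 - I*√41/229190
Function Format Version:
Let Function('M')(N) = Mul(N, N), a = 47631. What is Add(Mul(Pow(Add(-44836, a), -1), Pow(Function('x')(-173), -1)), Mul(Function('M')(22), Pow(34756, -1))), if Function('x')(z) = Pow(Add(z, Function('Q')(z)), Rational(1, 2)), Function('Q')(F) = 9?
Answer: Add(Rational(121, 8689), Mul(Rational(-1, 229190), I, Pow(41, Rational(1, 2)))) ≈ Add(0.013926, Mul(-2.7938e-5, I))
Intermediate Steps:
Function('M')(N) = Pow(N, 2)
Function('x')(z) = Pow(Add(9, z), Rational(1, 2)) (Function('x')(z) = Pow(Add(z, 9), Rational(1, 2)) = Pow(Add(9, z), Rational(1, 2)))
Add(Mul(Pow(Add(-44836, a), -1), Pow(Function('x')(-173), -1)), Mul(Function('M')(22), Pow(34756, -1))) = Add(Mul(Pow(Add(-44836, 47631), -1), Pow(Pow(Add(9, -173), Rational(1, 2)), -1)), Mul(Pow(22, 2), Pow(34756, -1))) = Add(Mul(Pow(2795, -1), Pow(Pow(-164, Rational(1, 2)), -1)), Mul(484, Rational(1, 34756))) = Add(Mul(Rational(1, 2795), Pow(Mul(2, I, Pow(41, Rational(1, 2))), -1)), Rational(121, 8689)) = Add(Mul(Rational(1, 2795), Mul(Rational(-1, 82), I, Pow(41, Rational(1, 2)))), Rational(121, 8689)) = Add(Mul(Rational(-1, 229190), I, Pow(41, Rational(1, 2))), Rational(121, 8689)) = Add(Rational(121, 8689), Mul(Rational(-1, 229190), I, Pow(41, Rational(1, 2))))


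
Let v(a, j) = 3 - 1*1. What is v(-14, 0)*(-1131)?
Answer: -2262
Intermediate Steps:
v(a, j) = 2 (v(a, j) = 3 - 1 = 2)
v(-14, 0)*(-1131) = 2*(-1131) = -2262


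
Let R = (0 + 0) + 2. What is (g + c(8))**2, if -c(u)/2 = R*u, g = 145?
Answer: 12769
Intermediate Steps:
R = 2 (R = 0 + 2 = 2)
c(u) = -4*u
(g + c(8))**2 = (145 - 4*8)**2 = (145 - 32)**2 = 113**2 = 12769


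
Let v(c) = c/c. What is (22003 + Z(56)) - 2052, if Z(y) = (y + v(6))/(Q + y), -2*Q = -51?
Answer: 3252127/163 ≈ 19952.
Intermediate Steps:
Q = 51/2 (Q = -1/2*(-51) = 51/2 ≈ 25.500)
v(c) = 1
Z(y) = (1 + y)/(51/2 + y) (Z(y) = (y + 1)/(51/2 + y) = (1 + y)/(51/2 + y))
(22003 + Z(56)) - 2052 = (22003 + 2*(1 + 56)/(51 + 2*56)) - 2052 = (22003 + 2*57/(51 + 112)) - 2052 = (22003 + 2*57/163) - 2052 = (22003 + 2*(1/163)*57) - 2052 = (22003 + 114/163) - 2052 = 3586603/163 - 2052 = 3252127/163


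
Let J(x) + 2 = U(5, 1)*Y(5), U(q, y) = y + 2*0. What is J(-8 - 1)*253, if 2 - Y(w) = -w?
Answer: 1265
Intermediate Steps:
Y(w) = 2 + w (Y(w) = 2 - (-1)*w = 2 + w)
U(q, y) = y (U(q, y) = y + 0 = y)
J(x) = 5 (J(x) = -2 + 1*(2 + 5) = -2 + 1*7 = -2 + 7 = 5)
J(-8 - 1)*253 = 5*253 = 1265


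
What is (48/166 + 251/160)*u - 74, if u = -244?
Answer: -1750733/3320 ≈ -527.33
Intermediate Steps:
(48/166 + 251/160)*u - 74 = (48/166 + 251/160)*(-244) - 74 = (48*(1/166) + 251*(1/160))*(-244) - 74 = (24/83 + 251/160)*(-244) - 74 = (24673/13280)*(-244) - 74 = -1505053/3320 - 74 = -1750733/3320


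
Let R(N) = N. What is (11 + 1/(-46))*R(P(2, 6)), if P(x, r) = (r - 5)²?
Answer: 505/46 ≈ 10.978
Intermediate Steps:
P(x, r) = (-5 + r)²
(11 + 1/(-46))*R(P(2, 6)) = (11 + 1/(-46))*(-5 + 6)² = (11 - 1/46)*1² = (505/46)*1 = 505/46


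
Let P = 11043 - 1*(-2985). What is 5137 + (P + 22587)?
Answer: 41752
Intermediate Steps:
P = 14028 (P = 11043 + 2985 = 14028)
5137 + (P + 22587) = 5137 + (14028 + 22587) = 5137 + 36615 = 41752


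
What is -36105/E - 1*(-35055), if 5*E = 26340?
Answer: 61544545/1756 ≈ 35048.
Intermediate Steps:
E = 5268 (E = (1/5)*26340 = 5268)
-36105/E - 1*(-35055) = -36105/5268 - 1*(-35055) = -36105*1/5268 + 35055 = -12035/1756 + 35055 = 61544545/1756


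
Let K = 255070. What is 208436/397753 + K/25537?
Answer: 106777687842/10157418361 ≈ 10.512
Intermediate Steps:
208436/397753 + K/25537 = 208436/397753 + 255070/25537 = 106777687842/10157418361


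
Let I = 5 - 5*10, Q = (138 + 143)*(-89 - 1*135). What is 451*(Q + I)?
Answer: -28408039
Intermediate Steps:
Q = -62944 (Q = 281*(-89 - 135) = 281*(-224) = -62944)
I = -45 (I = 5 - 50 = -45)
451*(Q + I) = 451*(-62944 - 45) = 451*(-62989) = -28408039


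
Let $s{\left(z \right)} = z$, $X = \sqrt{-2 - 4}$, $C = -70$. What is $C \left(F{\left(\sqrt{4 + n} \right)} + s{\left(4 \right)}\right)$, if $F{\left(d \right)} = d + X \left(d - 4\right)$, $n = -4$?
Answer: $-280 + 280 i \sqrt{6} \approx -280.0 + 685.86 i$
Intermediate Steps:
$X = i \sqrt{6}$ ($X = \sqrt{-6} = i \sqrt{6} \approx 2.4495 i$)
$F{\left(d \right)} = d + i \sqrt{6} \left(-4 + d\right)$ ($F{\left(d \right)} = d + i \sqrt{6} \left(d - 4\right) = d + i \sqrt{6} \left(-4 + d\right)$)
$C \left(F{\left(\sqrt{4 + n} \right)} + s{\left(4 \right)}\right) = - 70 \left(\left(\sqrt{4 - 4} - 4 i \sqrt{6} + i \sqrt{4 - 4} \sqrt{6}\right) + 4\right) = - 70 \left(\left(\sqrt{0} - 4 i \sqrt{6} + i \sqrt{0} \sqrt{6}\right) + 4\right) = - 70 \left(\left(0 - 4 i \sqrt{6} + i 0 \sqrt{6}\right) + 4\right) = - 70 \left(\left(0 - 4 i \sqrt{6} + 0\right) + 4\right) = - 70 \left(- 4 i \sqrt{6} + 4\right) = - 70 \left(4 - 4 i \sqrt{6}\right) = -280 + 280 i \sqrt{6}$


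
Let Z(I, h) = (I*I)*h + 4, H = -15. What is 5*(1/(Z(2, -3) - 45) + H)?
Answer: -3980/53 ≈ -75.094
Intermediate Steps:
Z(I, h) = 4 + h*I² (Z(I, h) = I²*h + 4 = h*I² + 4 = 4 + h*I²)
5*(1/(Z(2, -3) - 45) + H) = 5*(1/((4 - 3*2²) - 45) - 15) = 5*(1/((4 - 3*4) - 45) - 15) = 5*(1/((4 - 12) - 45) - 15) = 5*(1/(-8 - 45) - 15) = 5*(1/(-53) - 15) = 5*(-1/53 - 15) = 5*(-796/53) = -3980/53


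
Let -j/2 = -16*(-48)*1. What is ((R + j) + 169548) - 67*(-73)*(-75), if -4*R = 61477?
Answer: -856729/4 ≈ -2.1418e+5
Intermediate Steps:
R = -61477/4 (R = -1/4*61477 = -61477/4 ≈ -15369.)
j = -1536 (j = -2*(-16*(-48)) = -1536 ≈ -1536.0)
((R + j) + 169548) - 67*(-73)*(-75) = ((-61477/4 - 1536) + 169548) - 67*(-73)*(-75) = (-67621/4 + 169548) - (-4891)*(-75) = 610571/4 - 1*366825 = 610571/4 - 366825 = -856729/4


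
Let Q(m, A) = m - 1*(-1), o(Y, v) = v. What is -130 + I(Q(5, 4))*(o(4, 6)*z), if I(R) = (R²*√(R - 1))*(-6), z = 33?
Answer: -130 - 42768*√5 ≈ -95762.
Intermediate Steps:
Q(m, A) = 1 + m (Q(m, A) = m + 1 = 1 + m)
I(R) = -6*R²*√(-1 + R) (I(R) = (R²*√(-1 + R))*(-6) = -6*R²*√(-1 + R))
-130 + I(Q(5, 4))*(o(4, 6)*z) = -130 + (-6*(1 + 5)²*√(-1 + (1 + 5)))*(6*33) = -130 - 6*6²*√(-1 + 6)*198 = -130 - 6*36*√5*198 = -130 - 216*√5*198 = -130 - 42768*√5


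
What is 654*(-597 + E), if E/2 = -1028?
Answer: -1735062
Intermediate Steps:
E = -2056 (E = 2*(-1028) = -2056)
654*(-597 + E) = 654*(-597 - 2056) = 654*(-2653) = -1735062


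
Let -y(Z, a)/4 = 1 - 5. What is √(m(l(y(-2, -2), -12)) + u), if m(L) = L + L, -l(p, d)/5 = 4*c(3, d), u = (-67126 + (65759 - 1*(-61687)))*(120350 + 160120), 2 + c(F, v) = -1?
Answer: 6*√469943070 ≈ 1.3007e+5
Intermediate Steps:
y(Z, a) = 16 (y(Z, a) = -4*(1 - 5) = -4*(-4) = 16)
c(F, v) = -3 (c(F, v) = -2 - 1 = -3)
u = 16917950400 (u = (-67126 + (65759 + 61687))*280470 = (-67126 + 127446)*280470 = 60320*280470 = 16917950400)
l(p, d) = 60 (l(p, d) = -20*(-3) = -5*(-12) = 60)
m(L) = 2*L
√(m(l(y(-2, -2), -12)) + u) = √(2*60 + 16917950400) = √(120 + 16917950400) = √16917950520 = 6*√469943070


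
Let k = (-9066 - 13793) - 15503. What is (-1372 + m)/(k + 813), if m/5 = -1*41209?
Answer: 207417/37549 ≈ 5.5239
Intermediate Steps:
m = -206045 (m = 5*(-1*41209) = 5*(-41209) = -206045)
k = -38362 (k = -22859 - 15503 = -38362)
(-1372 + m)/(k + 813) = (-1372 - 206045)/(-38362 + 813) = -207417/(-37549) = -207417*(-1/37549) = 207417/37549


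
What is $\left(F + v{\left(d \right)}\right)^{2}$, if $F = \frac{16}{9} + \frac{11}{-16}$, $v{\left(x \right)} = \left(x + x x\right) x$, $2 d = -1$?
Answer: $\frac{30625}{20736} \approx 1.4769$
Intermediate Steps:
$d = - \frac{1}{2}$ ($d = \frac{1}{2} \left(-1\right) = - \frac{1}{2} \approx -0.5$)
$v{\left(x \right)} = x \left(x + x^{2}\right)$ ($v{\left(x \right)} = \left(x + x^{2}\right) x = x \left(x + x^{2}\right)$)
$F = \frac{157}{144}$ ($F = 16 \cdot \frac{1}{9} + 11 \left(- \frac{1}{16}\right) = \frac{16}{9} - \frac{11}{16} = \frac{157}{144} \approx 1.0903$)
$\left(F + v{\left(d \right)}\right)^{2} = \left(\frac{157}{144} + \left(- \frac{1}{2}\right)^{2} \left(1 - \frac{1}{2}\right)\right)^{2} = \left(\frac{157}{144} + \frac{1}{4} \cdot \frac{1}{2}\right)^{2} = \left(\frac{157}{144} + \frac{1}{8}\right)^{2} = \left(\frac{175}{144}\right)^{2} = \frac{30625}{20736}$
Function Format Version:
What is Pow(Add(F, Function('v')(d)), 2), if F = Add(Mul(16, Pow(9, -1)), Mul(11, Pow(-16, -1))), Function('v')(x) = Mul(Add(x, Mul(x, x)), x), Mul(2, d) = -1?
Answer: Rational(30625, 20736) ≈ 1.4769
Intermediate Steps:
d = Rational(-1, 2) (d = Mul(Rational(1, 2), -1) = Rational(-1, 2) ≈ -0.50000)
Function('v')(x) = Mul(x, Add(x, Pow(x, 2))) (Function('v')(x) = Mul(Add(x, Pow(x, 2)), x) = Mul(x, Add(x, Pow(x, 2))))
F = Rational(157, 144) (F = Add(Mul(16, Rational(1, 9)), Mul(11, Rational(-1, 16))) = Add(Rational(16, 9), Rational(-11, 16)) = Rational(157, 144) ≈ 1.0903)
Pow(Add(F, Function('v')(d)), 2) = Pow(Add(Rational(157, 144), Mul(Pow(Rational(-1, 2), 2), Add(1, Rational(-1, 2)))), 2) = Pow(Add(Rational(157, 144), Mul(Rational(1, 4), Rational(1, 2))), 2) = Pow(Add(Rational(157, 144), Rational(1, 8)), 2) = Pow(Rational(175, 144), 2) = Rational(30625, 20736)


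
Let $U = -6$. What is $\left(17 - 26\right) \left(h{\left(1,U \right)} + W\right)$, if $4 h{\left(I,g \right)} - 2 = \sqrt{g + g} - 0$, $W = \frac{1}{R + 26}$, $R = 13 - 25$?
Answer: $- \frac{36}{7} - \frac{9 i \sqrt{3}}{2} \approx -5.1429 - 7.7942 i$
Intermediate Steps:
$R = -12$
$W = \frac{1}{14}$ ($W = \frac{1}{-12 + 26} = \frac{1}{14} \approx 0.071429$)
$h{\left(I,g \right)} = \frac{1}{2} + \frac{\sqrt{2} \sqrt{g}}{4}$ ($h{\left(I,g \right)} = \frac{1}{2} + \frac{\sqrt{g + g} - 0}{4} = \frac{1}{2} + \frac{\sqrt{2 g} + 0}{4} = \frac{1}{2} + \frac{\sqrt{2} \sqrt{g} + 0}{4} = \frac{1}{2} + \frac{\sqrt{2} \sqrt{g}}{4}$)
$\left(17 - 26\right) \left(h{\left(1,U \right)} + W\right) = \left(17 - 26\right) \left(\left(\frac{1}{2} + \frac{\sqrt{2} \sqrt{-6}}{4}\right) + \frac{1}{14}\right) = \left(17 - 26\right) \left(\left(\frac{1}{2} + \frac{\sqrt{2} i \sqrt{6}}{4}\right) + \frac{1}{14}\right) = - 9 \left(\left(\frac{1}{2} + \frac{i \sqrt{3}}{2}\right) + \frac{1}{14}\right) = - 9 \left(\frac{4}{7} + \frac{i \sqrt{3}}{2}\right) = - \frac{36}{7} - \frac{9 i \sqrt{3}}{2}$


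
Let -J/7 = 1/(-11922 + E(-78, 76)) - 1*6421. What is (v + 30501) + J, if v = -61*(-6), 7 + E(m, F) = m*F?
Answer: 193401515/2551 ≈ 75814.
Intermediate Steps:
E(m, F) = -7 + F*m (E(m, F) = -7 + m*F = -7 + F*m)
v = 366
J = 114659798/2551 (J = -7*(1/(-11922 + (-7 + 76*(-78))) - 1*6421) = -7*(1/(-11922 + (-7 - 5928)) - 6421) = -7*(1/(-11922 - 5935) - 6421) = -7*(1/(-17857) - 6421) = -7*(-1/17857 - 6421) = -7*(-114659798/17857) = 114659798/2551 ≈ 44947.)
(v + 30501) + J = (366 + 30501) + 114659798/2551 = 30867 + 114659798/2551 = 193401515/2551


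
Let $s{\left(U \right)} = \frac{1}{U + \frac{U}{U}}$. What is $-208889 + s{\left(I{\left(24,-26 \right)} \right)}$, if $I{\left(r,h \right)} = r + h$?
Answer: $-208890$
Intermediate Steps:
$I{\left(r,h \right)} = h + r$
$s{\left(U \right)} = \frac{1}{1 + U}$ ($s{\left(U \right)} = \frac{1}{U + 1} = \frac{1}{1 + U}$)
$-208889 + s{\left(I{\left(24,-26 \right)} \right)} = -208889 + \frac{1}{1 + \left(-26 + 24\right)} = -208889 + \frac{1}{1 - 2} = -208889 + \frac{1}{-1} = -208889 - 1 = -208890$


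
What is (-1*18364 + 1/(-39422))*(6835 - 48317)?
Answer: 15015355876269/19711 ≈ 7.6178e+8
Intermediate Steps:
(-1*18364 + 1/(-39422))*(6835 - 48317) = (-18364 - 1/39422)*(-41482) = -723945609/39422*(-41482) = 15015355876269/19711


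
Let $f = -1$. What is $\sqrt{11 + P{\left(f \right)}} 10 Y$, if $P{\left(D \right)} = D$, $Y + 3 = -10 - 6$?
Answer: $- 190 \sqrt{10} \approx -600.83$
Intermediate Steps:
$Y = -19$ ($Y = -3 - 16 = -19$)
$\sqrt{11 + P{\left(f \right)}} 10 Y = \sqrt{11 - 1} \cdot 10 \left(-19\right) = \sqrt{10} \cdot 10 \left(-19\right) = 10 \sqrt{10} \left(-19\right) = - 190 \sqrt{10}$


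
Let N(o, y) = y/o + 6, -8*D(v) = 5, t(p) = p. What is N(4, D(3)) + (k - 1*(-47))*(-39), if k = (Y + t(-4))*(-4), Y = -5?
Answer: -103397/32 ≈ -3231.2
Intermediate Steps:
D(v) = -5/8 (D(v) = -⅛*5 = -5/8)
k = 36 (k = (-5 - 4)*(-4) = -9*(-4) = 36)
N(o, y) = 6 + y/o (N(o, y) = y/o + 6 = 6 + y/o)
N(4, D(3)) + (k - 1*(-47))*(-39) = (6 - 5/8/4) + (36 - 1*(-47))*(-39) = (6 - 5/8*¼) + (36 + 47)*(-39) = (6 - 5/32) + 83*(-39) = 187/32 - 3237 = -103397/32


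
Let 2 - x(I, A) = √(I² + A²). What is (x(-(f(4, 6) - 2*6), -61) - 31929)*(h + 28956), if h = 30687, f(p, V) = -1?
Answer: -1904222061 - 59643*√3890 ≈ -1.9079e+9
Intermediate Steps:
x(I, A) = 2 - √(A² + I²) (x(I, A) = 2 - √(I² + A²) = 2 - √(A² + I²))
(x(-(f(4, 6) - 2*6), -61) - 31929)*(h + 28956) = ((2 - √((-61)² + (-(-1 - 2*6))²)) - 31929)*(30687 + 28956) = ((2 - √(3721 + (-(-1 - 12))²)) - 31929)*59643 = ((2 - √(3721 + (-1*(-13))²)) - 31929)*59643 = ((2 - √(3721 + 13²)) - 31929)*59643 = ((2 - √(3721 + 169)) - 31929)*59643 = ((2 - √3890) - 31929)*59643 = (-31927 - √3890)*59643 = -1904222061 - 59643*√3890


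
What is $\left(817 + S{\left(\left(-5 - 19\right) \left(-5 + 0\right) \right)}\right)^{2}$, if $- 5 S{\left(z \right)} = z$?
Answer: $628849$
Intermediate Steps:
$S{\left(z \right)} = - \frac{z}{5}$
$\left(817 + S{\left(\left(-5 - 19\right) \left(-5 + 0\right) \right)}\right)^{2} = \left(817 - \frac{\left(-5 - 19\right) \left(-5 + 0\right)}{5}\right)^{2} = \left(817 - \frac{\left(-24\right) \left(-5\right)}{5}\right)^{2} = \left(817 - 24\right)^{2} = 793^{2} = 628849$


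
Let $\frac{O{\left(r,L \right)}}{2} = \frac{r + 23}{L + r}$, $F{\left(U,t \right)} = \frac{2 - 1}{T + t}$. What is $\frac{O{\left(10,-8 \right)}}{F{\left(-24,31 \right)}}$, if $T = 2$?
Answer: $1089$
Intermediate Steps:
$F{\left(U,t \right)} = \frac{1}{2 + t}$ ($F{\left(U,t \right)} = \frac{2 - 1}{2 + t} = 1 \frac{1}{2 + t} = \frac{1}{2 + t}$)
$O{\left(r,L \right)} = \frac{2 \left(23 + r\right)}{L + r}$ ($O{\left(r,L \right)} = 2 \frac{r + 23}{L + r} = 2 \frac{23 + r}{L + r} = \frac{2 \left(23 + r\right)}{L + r}$)
$\frac{O{\left(10,-8 \right)}}{F{\left(-24,31 \right)}} = \frac{2 \frac{1}{-8 + 10} \left(23 + 10\right)}{\frac{1}{2 + 31}} = \frac{2 \cdot \frac{1}{2} \cdot 33}{\frac{1}{33}} = 2 \cdot \frac{1}{2} \cdot 33 \frac{1}{\frac{1}{33}} = 33 \cdot 33 = 1089$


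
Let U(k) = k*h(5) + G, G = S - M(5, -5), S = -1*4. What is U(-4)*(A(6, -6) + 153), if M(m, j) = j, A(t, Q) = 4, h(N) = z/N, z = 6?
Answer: -2983/5 ≈ -596.60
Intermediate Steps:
h(N) = 6/N
S = -4
G = 1 (G = -4 - 1*(-5) = -4 + 5 = 1)
U(k) = 1 + 6*k/5 (U(k) = k*(6/5) + 1 = 6*k/5 + 1 = 1 + 6*k/5)
U(-4)*(A(6, -6) + 153) = (1 + (6/5)*(-4))*(4 + 153) = (1 - 24/5)*157 = -19/5*157 = -2983/5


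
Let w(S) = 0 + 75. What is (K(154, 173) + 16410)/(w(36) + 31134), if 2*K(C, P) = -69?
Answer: 10917/20806 ≈ 0.52470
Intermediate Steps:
K(C, P) = -69/2 (K(C, P) = (1/2)*(-69) = -69/2)
w(S) = 75
(K(154, 173) + 16410)/(w(36) + 31134) = (-69/2 + 16410)/(75 + 31134) = (32751/2)/31209 = (32751/2)*(1/31209) = 10917/20806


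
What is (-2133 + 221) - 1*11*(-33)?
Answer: -1549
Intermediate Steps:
(-2133 + 221) - 1*11*(-33) = -1912 - 11*(-33) = -1912 + 363 = -1549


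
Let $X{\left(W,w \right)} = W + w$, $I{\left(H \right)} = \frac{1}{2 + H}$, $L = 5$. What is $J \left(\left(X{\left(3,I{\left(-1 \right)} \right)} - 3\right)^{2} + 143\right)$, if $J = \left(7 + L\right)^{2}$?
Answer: $20736$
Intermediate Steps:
$J = 144$ ($J = \left(7 + 5\right)^{2} = 12^{2} = 144$)
$J \left(\left(X{\left(3,I{\left(-1 \right)} \right)} - 3\right)^{2} + 143\right) = 144 \left(\left(\left(3 + \frac{1}{2 - 1}\right) - 3\right)^{2} + 143\right) = 144 \left(\left(\left(3 + 1^{-1}\right) - 3\right)^{2} + 143\right) = 144 \left(\left(\left(3 + 1\right) - 3\right)^{2} + 143\right) = 144 \left(\left(4 - 3\right)^{2} + 143\right) = 144 \left(1^{2} + 143\right) = 144 \left(1 + 143\right) = 144 \cdot 144 = 20736$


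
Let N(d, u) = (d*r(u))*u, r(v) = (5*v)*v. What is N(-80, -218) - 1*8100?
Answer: 4144084700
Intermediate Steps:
r(v) = 5*v**2
N(d, u) = 5*d*u**3 (N(d, u) = (d*(5*u**2))*u = (5*d*u**2)*u = 5*d*u**3)
N(-80, -218) - 1*8100 = 5*(-80)*(-218)**3 - 1*8100 = 5*(-80)*(-10360232) - 8100 = 4144092800 - 8100 = 4144084700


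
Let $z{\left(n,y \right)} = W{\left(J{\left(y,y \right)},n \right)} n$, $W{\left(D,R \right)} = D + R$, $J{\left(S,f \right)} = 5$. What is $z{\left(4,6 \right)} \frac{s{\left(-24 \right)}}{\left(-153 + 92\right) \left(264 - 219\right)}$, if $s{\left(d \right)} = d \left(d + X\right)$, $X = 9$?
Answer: $- \frac{288}{61} \approx -4.7213$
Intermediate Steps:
$s{\left(d \right)} = d \left(9 + d\right)$ ($s{\left(d \right)} = d \left(d + 9\right) = d \left(9 + d\right)$)
$z{\left(n,y \right)} = n \left(5 + n\right)$ ($z{\left(n,y \right)} = \left(5 + n\right) n = n \left(5 + n\right)$)
$z{\left(4,6 \right)} \frac{s{\left(-24 \right)}}{\left(-153 + 92\right) \left(264 - 219\right)} = 4 \left(5 + 4\right) \frac{\left(-24\right) \left(9 - 24\right)}{\left(-153 + 92\right) \left(264 - 219\right)} = 4 \cdot 9 \frac{\left(-24\right) \left(-15\right)}{\left(-61\right) 45} = 36 \frac{360}{-2745} = 36 \cdot 360 \left(- \frac{1}{2745}\right) = 36 \left(- \frac{8}{61}\right) = - \frac{288}{61}$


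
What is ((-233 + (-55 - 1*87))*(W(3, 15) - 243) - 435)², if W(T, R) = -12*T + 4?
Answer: 10545236100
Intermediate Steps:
W(T, R) = 4 - 12*T
((-233 + (-55 - 1*87))*(W(3, 15) - 243) - 435)² = ((-233 + (-55 - 1*87))*((4 - 12*3) - 243) - 435)² = ((-233 + (-55 - 87))*((4 - 36) - 243) - 435)² = ((-233 - 142)*(-32 - 243) - 435)² = (-375*(-275) - 435)² = (103125 - 435)² = 102690² = 10545236100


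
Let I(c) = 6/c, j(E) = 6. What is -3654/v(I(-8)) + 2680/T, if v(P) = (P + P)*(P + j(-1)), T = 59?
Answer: 30056/59 ≈ 509.42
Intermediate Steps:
v(P) = 2*P*(6 + P) (v(P) = (P + P)*(P + 6) = (2*P)*(6 + P) = 2*P*(6 + P))
-3654/v(I(-8)) + 2680/T = -3654*(-2/(3*(6 + 6/(-8)))) + 2680/59 = -3654*(-2/(3*(6 + 6*(-⅛)))) + 2680*(1/59) = -3654*(-2/(3*(6 - ¾))) + 2680/59 = -3654/(2*(-¾)*(21/4)) + 2680/59 = -3654/(-63/8) + 2680/59 = -3654*(-8/63) + 2680/59 = 464 + 2680/59 = 30056/59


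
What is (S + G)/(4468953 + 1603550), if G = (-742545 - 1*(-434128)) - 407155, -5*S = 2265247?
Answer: -5843107/30362515 ≈ -0.19244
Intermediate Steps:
S = -2265247/5 (S = -⅕*2265247 = -2265247/5 ≈ -4.5305e+5)
G = -715572 (G = (-742545 + 434128) - 407155 = -308417 - 407155 = -715572)
(S + G)/(4468953 + 1603550) = (-2265247/5 - 715572)/(4468953 + 1603550) = -5843107/5/6072503 = -5843107/5*1/6072503 = -5843107/30362515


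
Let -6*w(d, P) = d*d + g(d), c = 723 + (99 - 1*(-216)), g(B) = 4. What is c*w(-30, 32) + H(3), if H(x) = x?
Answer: -156389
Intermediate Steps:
c = 1038 (c = 723 + (99 + 216) = 723 + 315 = 1038)
w(d, P) = -⅔ - d²/6 (w(d, P) = -(d*d + 4)/6 = -(d² + 4)/6 = -(4 + d²)/6 = -⅔ - d²/6)
c*w(-30, 32) + H(3) = 1038*(-⅔ - ⅙*(-30)²) + 3 = 1038*(-⅔ - ⅙*900) + 3 = 1038*(-⅔ - 150) + 3 = 1038*(-452/3) + 3 = -156392 + 3 = -156389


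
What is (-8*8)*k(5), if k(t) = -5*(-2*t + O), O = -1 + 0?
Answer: -3520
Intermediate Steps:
O = -1
k(t) = 5 + 10*t (k(t) = -5*(-2*t - 1) = -5*(-1 - 2*t) = 5 + 10*t)
(-8*8)*k(5) = (-8*8)*(5 + 10*5) = -64*(5 + 50) = -64*55 = -3520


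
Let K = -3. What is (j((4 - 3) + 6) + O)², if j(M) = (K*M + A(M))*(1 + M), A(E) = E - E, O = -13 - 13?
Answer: 37636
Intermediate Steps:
O = -26
A(E) = 0
j(M) = -3*M*(1 + M) (j(M) = (-3*M + 0)*(1 + M) = (-3*M)*(1 + M) = -3*M*(1 + M))
(j((4 - 3) + 6) + O)² = (3*((4 - 3) + 6)*(-1 - ((4 - 3) + 6)) - 26)² = (3*(1 + 6)*(-1 - (1 + 6)) - 26)² = (3*7*(-1 - 1*7) - 26)² = (3*7*(-1 - 7) - 26)² = (3*7*(-8) - 26)² = (-168 - 26)² = (-194)² = 37636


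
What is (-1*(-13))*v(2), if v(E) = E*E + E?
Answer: 78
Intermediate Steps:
v(E) = E + E² (v(E) = E² + E = E + E²)
(-1*(-13))*v(2) = (-1*(-13))*(2*(1 + 2)) = 13*(2*3) = 13*6 = 78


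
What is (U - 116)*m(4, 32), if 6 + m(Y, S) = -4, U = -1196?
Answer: 13120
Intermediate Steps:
m(Y, S) = -10 (m(Y, S) = -6 - 4 = -10)
(U - 116)*m(4, 32) = (-1196 - 116)*(-10) = -1312*(-10) = 13120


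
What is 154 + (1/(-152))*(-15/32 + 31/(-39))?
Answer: 1537619/9984 ≈ 154.01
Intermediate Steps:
154 + (1/(-152))*(-15/32 + 31/(-39)) = 154 + (1*(-1/152))*(-15*1/32 + 31*(-1/39)) = 154 - (-15/32 - 31/39)/152 = 154 - 1/152*(-1577/1248) = 154 + 83/9984 = 1537619/9984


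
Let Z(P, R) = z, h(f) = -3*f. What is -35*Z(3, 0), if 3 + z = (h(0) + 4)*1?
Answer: -35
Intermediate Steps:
z = 1 (z = -3 + (-3*0 + 4)*1 = -3 + (0 + 4)*1 = -3 + 4*1 = -3 + 4 = 1)
Z(P, R) = 1
-35*Z(3, 0) = -35*1 = -35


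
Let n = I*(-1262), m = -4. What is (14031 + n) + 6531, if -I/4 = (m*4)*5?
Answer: -383278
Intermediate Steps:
I = 320 (I = -4*(-4*4)*5 = -(-64)*5 = -4*(-80) = 320)
n = -403840 (n = 320*(-1262) = -403840)
(14031 + n) + 6531 = (14031 - 403840) + 6531 = -389809 + 6531 = -383278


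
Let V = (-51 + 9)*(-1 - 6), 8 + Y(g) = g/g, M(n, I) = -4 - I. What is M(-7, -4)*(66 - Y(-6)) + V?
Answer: 294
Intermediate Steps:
Y(g) = -7 (Y(g) = -8 + g/g = -8 + 1 = -7)
V = 294 (V = -42*(-7) = 294)
M(-7, -4)*(66 - Y(-6)) + V = (-4 - 1*(-4))*(66 - 1*(-7)) + 294 = (-4 + 4)*(66 + 7) + 294 = 0*73 + 294 = 0 + 294 = 294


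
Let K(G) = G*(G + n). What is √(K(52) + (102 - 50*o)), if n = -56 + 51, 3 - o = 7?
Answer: √2746 ≈ 52.402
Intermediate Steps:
o = -4 (o = 3 - 1*7 = 3 - 7 = -4)
n = -5
K(G) = G*(-5 + G) (K(G) = G*(G - 5) = G*(-5 + G))
√(K(52) + (102 - 50*o)) = √(52*(-5 + 52) + (102 - 50*(-4))) = √(52*47 + (102 + 200)) = √(2444 + 302) = √2746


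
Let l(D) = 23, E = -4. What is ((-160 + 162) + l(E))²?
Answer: 625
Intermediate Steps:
((-160 + 162) + l(E))² = ((-160 + 162) + 23)² = (2 + 23)² = 25² = 625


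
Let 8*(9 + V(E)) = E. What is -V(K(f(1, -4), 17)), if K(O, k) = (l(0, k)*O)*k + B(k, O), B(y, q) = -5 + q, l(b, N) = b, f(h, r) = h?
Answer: 19/2 ≈ 9.5000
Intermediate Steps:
K(O, k) = -5 + O (K(O, k) = (0*O)*k + (-5 + O) = 0*k + (-5 + O) = 0 + (-5 + O) = -5 + O)
V(E) = -9 + E/8
-V(K(f(1, -4), 17)) = -(-9 + (-5 + 1)/8) = -(-9 + (⅛)*(-4)) = -(-9 - ½) = -1*(-19/2) = 19/2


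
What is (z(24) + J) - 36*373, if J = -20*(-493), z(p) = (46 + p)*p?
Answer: -1888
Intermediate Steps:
z(p) = p*(46 + p)
J = 9860
(z(24) + J) - 36*373 = (24*(46 + 24) + 9860) - 36*373 = (24*70 + 9860) - 13428 = (1680 + 9860) - 13428 = 11540 - 13428 = -1888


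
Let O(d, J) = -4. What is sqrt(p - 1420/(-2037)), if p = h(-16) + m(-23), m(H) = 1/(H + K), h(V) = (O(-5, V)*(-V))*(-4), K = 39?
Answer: sqrt(17046245433)/8148 ≈ 16.024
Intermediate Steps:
h(V) = -16*V (h(V) = -(-4)*V*(-4) = (4*V)*(-4) = -16*V)
m(H) = 1/(39 + H) (m(H) = 1/(H + 39) = 1/(39 + H))
p = 4097/16 (p = -16*(-16) + 1/(39 - 23) = 256 + 1/16 = 4097/16 ≈ 256.06)
sqrt(p - 1420/(-2037)) = sqrt(4097/16 - 1420/(-2037)) = sqrt(4097/16 - 1420*(-1/2037)) = sqrt(4097/16 + 1420/2037) = sqrt(8368309/32592) = sqrt(17046245433)/8148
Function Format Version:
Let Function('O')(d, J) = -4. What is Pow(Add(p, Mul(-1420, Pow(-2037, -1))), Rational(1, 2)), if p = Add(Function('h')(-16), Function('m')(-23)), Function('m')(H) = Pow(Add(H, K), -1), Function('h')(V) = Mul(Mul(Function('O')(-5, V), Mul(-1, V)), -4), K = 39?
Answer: Mul(Rational(1, 8148), Pow(17046245433, Rational(1, 2))) ≈ 16.024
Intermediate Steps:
Function('h')(V) = Mul(-16, V) (Function('h')(V) = Mul(Mul(-4, Mul(-1, V)), -4) = Mul(Mul(4, V), -4) = Mul(-16, V))
Function('m')(H) = Pow(Add(39, H), -1) (Function('m')(H) = Pow(Add(H, 39), -1) = Pow(Add(39, H), -1))
p = Rational(4097, 16) (p = Add(Mul(-16, -16), Pow(Add(39, -23), -1)) = Add(256, Pow(16, -1)) = Add(256, Rational(1, 16)) = Rational(4097, 16) ≈ 256.06)
Pow(Add(p, Mul(-1420, Pow(-2037, -1))), Rational(1, 2)) = Pow(Add(Rational(4097, 16), Mul(-1420, Pow(-2037, -1))), Rational(1, 2)) = Pow(Add(Rational(4097, 16), Mul(-1420, Rational(-1, 2037))), Rational(1, 2)) = Pow(Add(Rational(4097, 16), Rational(1420, 2037)), Rational(1, 2)) = Pow(Rational(8368309, 32592), Rational(1, 2)) = Mul(Rational(1, 8148), Pow(17046245433, Rational(1, 2)))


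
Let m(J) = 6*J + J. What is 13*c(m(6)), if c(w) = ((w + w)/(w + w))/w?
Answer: 13/42 ≈ 0.30952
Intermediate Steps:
m(J) = 7*J
c(w) = 1/w (c(w) = ((2*w)/((2*w)))/w = ((2*w)*(1/(2*w)))/w = 1/w)
13*c(m(6)) = 13/((7*6)) = 13/42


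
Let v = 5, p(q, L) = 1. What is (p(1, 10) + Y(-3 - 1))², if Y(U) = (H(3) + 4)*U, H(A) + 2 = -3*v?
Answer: 2809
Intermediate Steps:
H(A) = -17 (H(A) = -2 - 3*5 = -2 - 15 = -17)
Y(U) = -13*U (Y(U) = (-17 + 4)*U = -13*U)
(p(1, 10) + Y(-3 - 1))² = (1 - 13*(-3 - 1))² = (1 - 13*(-4))² = (1 + 52)² = 53² = 2809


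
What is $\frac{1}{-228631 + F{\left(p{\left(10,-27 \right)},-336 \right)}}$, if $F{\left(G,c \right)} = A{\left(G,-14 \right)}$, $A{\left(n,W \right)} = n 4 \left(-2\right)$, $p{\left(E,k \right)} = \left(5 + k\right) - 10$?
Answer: $- \frac{1}{228375} \approx -4.3788 \cdot 10^{-6}$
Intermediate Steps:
$p{\left(E,k \right)} = -5 + k$
$A{\left(n,W \right)} = - 8 n$ ($A{\left(n,W \right)} = 4 n \left(-2\right) = - 8 n$)
$F{\left(G,c \right)} = - 8 G$
$\frac{1}{-228631 + F{\left(p{\left(10,-27 \right)},-336 \right)}} = \frac{1}{-228631 - 8 \left(-5 - 27\right)} = \frac{1}{-228631 - -256} = \frac{1}{-228631 + 256} = \frac{1}{-228375} = - \frac{1}{228375}$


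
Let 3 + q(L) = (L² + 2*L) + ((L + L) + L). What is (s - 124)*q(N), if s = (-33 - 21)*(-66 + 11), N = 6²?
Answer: 4192158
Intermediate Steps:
N = 36
q(L) = -3 + L² + 5*L (q(L) = -3 + ((L² + 2*L) + ((L + L) + L)) = -3 + ((L² + 2*L) + (2*L + L)) = -3 + ((L² + 2*L) + 3*L) = -3 + (L² + 5*L) = -3 + L² + 5*L)
s = 2970 (s = -54*(-55) = 2970)
(s - 124)*q(N) = (2970 - 124)*(-3 + 36² + 5*36) = 2846*(-3 + 1296 + 180) = 2846*1473 = 4192158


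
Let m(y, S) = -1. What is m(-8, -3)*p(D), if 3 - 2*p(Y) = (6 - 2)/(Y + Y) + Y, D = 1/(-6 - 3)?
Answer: -95/9 ≈ -10.556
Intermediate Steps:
D = -⅑ (D = 1/(-9) = -⅑ ≈ -0.11111)
p(Y) = 3/2 - 1/Y - Y/2 (p(Y) = 3/2 - ((6 - 2)/(Y + Y) + Y)/2 = 3/2 - (4/((2*Y)) + Y)/2 = 3/2 - (4*(1/(2*Y)) + Y)/2 = 3/2 - (2/Y + Y)/2 = 3/2 - (Y + 2/Y)/2 = 3/2 + (-1/Y - Y/2) = 3/2 - 1/Y - Y/2)
m(-8, -3)*p(D) = -(3/2 - 1/(-⅑) - ½*(-⅑)) = -(3/2 - 1*(-9) + 1/18) = -(3/2 + 9 + 1/18) = -1*95/9 = -95/9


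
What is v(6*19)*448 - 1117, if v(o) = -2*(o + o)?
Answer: -205405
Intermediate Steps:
v(o) = -4*o
v(6*19)*448 - 1117 = -24*19*448 - 1117 = -4*114*448 - 1117 = -456*448 - 1117 = -204288 - 1117 = -205405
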